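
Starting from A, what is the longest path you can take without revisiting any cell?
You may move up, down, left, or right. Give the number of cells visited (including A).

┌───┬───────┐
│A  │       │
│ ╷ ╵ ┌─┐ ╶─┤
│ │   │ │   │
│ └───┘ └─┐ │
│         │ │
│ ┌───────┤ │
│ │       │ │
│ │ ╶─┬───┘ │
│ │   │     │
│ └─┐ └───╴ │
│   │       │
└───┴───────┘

Finding longest simple path using DFS:
Start: (0, 0)
Longest path visits 22 cells
Path: A → right → down → right → up → right → right → down → right → down → down → down → down → left → left → left → up → left → up → right → right → right

Solution:

┌───┬───────┐
│A ↓│↱ → ↓  │
│ ╷ ╵ ┌─┐ ╶─┤
│ │↳ ↑│ │↳ ↓│
│ └───┘ └─┐ │
│         │↓│
│ ┌───────┤ │
│ │↱ → → B│↓│
│ │ ╶─┬───┘ │
│ │↑ ↰│    ↓│
│ └─┐ └───╴ │
│   │↑ ← ← ↲│
└───┴───────┘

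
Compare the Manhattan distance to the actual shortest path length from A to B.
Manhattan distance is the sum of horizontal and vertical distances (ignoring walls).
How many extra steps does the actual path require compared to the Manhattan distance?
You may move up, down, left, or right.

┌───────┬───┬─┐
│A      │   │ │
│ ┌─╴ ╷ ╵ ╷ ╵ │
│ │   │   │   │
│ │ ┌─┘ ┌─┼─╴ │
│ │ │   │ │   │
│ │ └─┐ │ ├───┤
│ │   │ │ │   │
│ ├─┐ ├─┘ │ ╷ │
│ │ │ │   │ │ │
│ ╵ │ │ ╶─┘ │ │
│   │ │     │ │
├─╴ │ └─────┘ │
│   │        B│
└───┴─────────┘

Manhattan distance: |6 - 0| + |6 - 0| = 12
Actual path length: 14
Extra steps: 14 - 12 = 2

Solution:

┌───────┬───┬─┐
│A → ↓  │   │ │
│ ┌─╴ ╷ ╵ ╷ ╵ │
│ │↓ ↲│   │   │
│ │ ┌─┘ ┌─┼─╴ │
│ │↓│   │ │   │
│ │ └─┐ │ ├───┤
│ │↳ ↓│ │ │   │
│ ├─┐ ├─┘ │ ╷ │
│ │ │↓│   │ │ │
│ ╵ │ │ ╶─┘ │ │
│   │↓│     │ │
├─╴ │ └─────┘ │
│   │↳ → → → B│
└───┴─────────┘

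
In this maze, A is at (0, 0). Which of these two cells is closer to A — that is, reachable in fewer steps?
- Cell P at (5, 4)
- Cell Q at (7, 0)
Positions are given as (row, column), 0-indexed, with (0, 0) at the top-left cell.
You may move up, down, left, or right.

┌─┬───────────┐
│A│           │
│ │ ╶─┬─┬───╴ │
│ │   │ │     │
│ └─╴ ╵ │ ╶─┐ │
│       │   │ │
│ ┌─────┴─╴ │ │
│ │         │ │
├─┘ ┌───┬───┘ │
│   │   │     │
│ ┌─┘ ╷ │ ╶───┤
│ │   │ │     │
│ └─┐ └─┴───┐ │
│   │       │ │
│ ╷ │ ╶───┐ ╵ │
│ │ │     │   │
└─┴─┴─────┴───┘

Shortest path A → P at (5, 4): 19 steps
Shortest path A → Q at (7, 0): 27 steps

P is closer (19 steps vs 27 steps).

Path to P:

┌─┬───────────┐
│A│↱ → → → → ↓│
│ │ ╶─┬─┬───╴ │
│↓│↑ ↰│ │    ↓│
│ └─╴ ╵ │ ╶─┐ │
│↳ → ↑  │   │↓│
│ ┌─────┴─╴ │ │
│ │         │↓│
├─┘ ┌───┬───┘ │
│   │   │↓ ← ↲│
│ ┌─┘ ╷ │ ╶───┤
│ │   │ │P    │
│ └─┐ └─┴───┐ │
│   │       │ │
│ ╷ │ ╶───┐ ╵ │
│ │ │     │   │
└─┴─┴─────┴───┘

Path to Q:

┌─┬───────────┐
│A│↱ → → → → ↓│
│ │ ╶─┬─┬───╴ │
│↓│↑ ↰│ │↓ ← ↲│
│ └─╴ ╵ │ ╶─┐ │
│↳ → ↑  │↳ ↓│ │
│ ┌─────┴─╴ │ │
│ │↓ ← ← ← ↲│ │
├─┘ ┌───┬───┘ │
│↓ ↲│   │     │
│ ┌─┘ ╷ │ ╶───┤
│↓│   │ │     │
│ └─┐ └─┴───┐ │
│↓  │       │ │
│ ╷ │ ╶───┐ ╵ │
│Q│ │     │   │
└─┴─┴─────┴───┘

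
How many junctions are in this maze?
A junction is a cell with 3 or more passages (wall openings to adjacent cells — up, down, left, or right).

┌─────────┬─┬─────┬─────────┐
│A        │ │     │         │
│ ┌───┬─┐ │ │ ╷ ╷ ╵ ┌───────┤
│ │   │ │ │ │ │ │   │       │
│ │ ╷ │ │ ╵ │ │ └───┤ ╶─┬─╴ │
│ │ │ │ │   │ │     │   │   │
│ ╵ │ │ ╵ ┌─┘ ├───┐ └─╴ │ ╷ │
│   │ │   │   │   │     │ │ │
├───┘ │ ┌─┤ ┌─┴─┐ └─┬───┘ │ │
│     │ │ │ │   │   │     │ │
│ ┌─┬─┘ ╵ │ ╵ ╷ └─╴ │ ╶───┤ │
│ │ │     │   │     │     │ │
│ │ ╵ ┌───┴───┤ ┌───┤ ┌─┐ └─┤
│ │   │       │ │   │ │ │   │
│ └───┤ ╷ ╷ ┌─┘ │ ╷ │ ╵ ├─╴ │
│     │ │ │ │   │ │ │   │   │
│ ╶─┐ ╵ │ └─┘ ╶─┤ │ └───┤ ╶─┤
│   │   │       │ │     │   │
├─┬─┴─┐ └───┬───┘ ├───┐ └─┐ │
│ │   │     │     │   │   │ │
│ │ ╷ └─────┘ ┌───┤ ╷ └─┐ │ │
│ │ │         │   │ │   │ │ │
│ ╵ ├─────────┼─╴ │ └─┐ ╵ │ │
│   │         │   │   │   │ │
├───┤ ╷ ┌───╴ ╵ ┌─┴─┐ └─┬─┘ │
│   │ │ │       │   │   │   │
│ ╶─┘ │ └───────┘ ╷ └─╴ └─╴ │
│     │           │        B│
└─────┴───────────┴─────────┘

Checking each cell for number of passages:

Junctions found (3+ passages):
  (0, 7): 3 passages
  (2, 4): 3 passages
  (2, 13): 3 passages
  (3, 3): 3 passages
  (5, 3): 3 passages
  (5, 7): 3 passages
  (5, 10): 3 passages
  (6, 4): 3 passages
  (6, 5): 3 passages
  (7, 0): 3 passages
  (8, 3): 3 passages
  (8, 6): 3 passages
  (11, 3): 3 passages
  (12, 6): 3 passages
  (12, 13): 3 passages
  (13, 11): 3 passages
Total junctions: 16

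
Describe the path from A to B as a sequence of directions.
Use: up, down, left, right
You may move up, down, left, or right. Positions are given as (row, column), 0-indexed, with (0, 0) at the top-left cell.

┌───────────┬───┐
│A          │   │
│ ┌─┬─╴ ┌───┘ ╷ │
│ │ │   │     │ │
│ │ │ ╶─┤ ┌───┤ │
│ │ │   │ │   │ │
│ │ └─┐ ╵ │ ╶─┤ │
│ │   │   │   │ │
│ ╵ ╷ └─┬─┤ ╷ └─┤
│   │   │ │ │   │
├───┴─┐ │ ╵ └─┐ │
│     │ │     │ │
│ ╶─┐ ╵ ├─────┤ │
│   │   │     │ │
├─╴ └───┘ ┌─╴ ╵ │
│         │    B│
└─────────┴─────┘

Finding the path and converting it to directions:
Path through cells: (0,0) → (1,0) → (2,0) → (3,0) → (4,0) → (4,1) → (3,1) → (3,2) → (4,2) → (4,3) → (5,3) → (6,3) → (6,2) → (5,2) → (5,1) → (5,0) → (6,0) → (6,1) → (7,1) → (7,2) → (7,3) → (7,4) → (6,4) → (6,5) → (6,6) → (7,6) → (7,7)
Directions: down, down, down, down, right, up, right, down, right, down, down, left, up, left, left, down, right, down, right, right, right, up, right, right, down, right

Solution:

┌───────────┬───┐
│A          │   │
│ ┌─┬─╴ ┌───┘ ╷ │
│↓│ │   │     │ │
│ │ │ ╶─┤ ┌───┤ │
│↓│ │   │ │   │ │
│ │ └─┐ ╵ │ ╶─┤ │
│↓│↱ ↓│   │   │ │
│ ╵ ╷ └─┬─┤ ╷ └─┤
│↳ ↑│↳ ↓│ │ │   │
├───┴─┐ │ ╵ └─┐ │
│↓ ← ↰│↓│     │ │
│ ╶─┐ ╵ ├─────┤ │
│↳ ↓│↑ ↲│↱ → ↓│ │
├─╴ └───┘ ┌─╴ ╵ │
│  ↳ → → ↑│  ↳ B│
└─────────┴─────┘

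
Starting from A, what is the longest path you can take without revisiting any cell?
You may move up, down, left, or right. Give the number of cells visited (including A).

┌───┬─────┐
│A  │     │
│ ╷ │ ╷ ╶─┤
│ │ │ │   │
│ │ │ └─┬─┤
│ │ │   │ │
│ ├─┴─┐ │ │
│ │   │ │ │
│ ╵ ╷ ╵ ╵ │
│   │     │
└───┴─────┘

Finding longest simple path using DFS:
Start: (0, 0)
Longest path visits 18 cells
Path: A → down → down → down → down → right → up → right → down → right → up → up → left → up → up → right → down → right

Solution:

┌───┬─────┐
│A  │↱ ↓  │
│ ╷ │ ╷ ╶─┤
│↓│ │↑│↳ B│
│ │ │ └─┬─┤
│↓│ │↑ ↰│ │
│ ├─┴─┐ │ │
│↓│↱ ↓│↑│ │
│ ╵ ╷ ╵ ╵ │
│↳ ↑│↳ ↑  │
└───┴─────┘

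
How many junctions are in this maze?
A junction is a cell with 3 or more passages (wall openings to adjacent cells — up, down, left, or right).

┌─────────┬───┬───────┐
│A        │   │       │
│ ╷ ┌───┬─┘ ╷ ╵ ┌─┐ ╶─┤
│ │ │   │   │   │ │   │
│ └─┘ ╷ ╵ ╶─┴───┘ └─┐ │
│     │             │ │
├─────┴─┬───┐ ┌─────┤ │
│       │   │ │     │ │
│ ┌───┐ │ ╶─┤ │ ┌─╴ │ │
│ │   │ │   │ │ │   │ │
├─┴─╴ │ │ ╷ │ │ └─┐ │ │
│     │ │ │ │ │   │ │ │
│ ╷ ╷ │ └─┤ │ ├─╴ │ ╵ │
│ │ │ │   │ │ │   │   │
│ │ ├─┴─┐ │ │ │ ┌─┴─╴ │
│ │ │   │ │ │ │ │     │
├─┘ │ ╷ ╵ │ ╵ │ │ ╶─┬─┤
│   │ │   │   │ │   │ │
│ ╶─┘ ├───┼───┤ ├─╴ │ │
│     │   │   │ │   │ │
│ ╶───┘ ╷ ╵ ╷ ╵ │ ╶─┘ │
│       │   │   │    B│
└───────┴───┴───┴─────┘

Checking each cell for number of passages:

Junctions found (3+ passages):
  (0, 1): 3 passages
  (0, 9): 3 passages
  (2, 4): 3 passages
  (2, 6): 3 passages
  (2, 8): 3 passages
  (4, 4): 3 passages
  (4, 9): 3 passages
  (5, 1): 3 passages
  (5, 2): 3 passages
  (6, 10): 3 passages
  (9, 0): 3 passages
Total junctions: 11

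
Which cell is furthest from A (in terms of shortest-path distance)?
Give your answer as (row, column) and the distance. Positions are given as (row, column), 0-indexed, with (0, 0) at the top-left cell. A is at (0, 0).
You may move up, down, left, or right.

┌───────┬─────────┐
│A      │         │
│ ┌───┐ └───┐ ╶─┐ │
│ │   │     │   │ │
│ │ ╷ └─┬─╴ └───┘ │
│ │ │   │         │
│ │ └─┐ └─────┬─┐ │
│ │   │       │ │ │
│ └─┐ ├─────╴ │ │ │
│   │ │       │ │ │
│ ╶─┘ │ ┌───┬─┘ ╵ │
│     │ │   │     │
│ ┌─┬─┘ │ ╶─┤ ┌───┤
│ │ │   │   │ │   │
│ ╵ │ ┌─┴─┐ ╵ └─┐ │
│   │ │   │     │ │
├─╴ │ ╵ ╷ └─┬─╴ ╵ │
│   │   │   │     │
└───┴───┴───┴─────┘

Computing BFS distances from A to all cells:
Furthest cell: (8, 5)
Distance: 33 steps

Path from A to the furthest cell:

┌───────┬─────────┐
│A      │         │
│ ┌───┐ └───┐ ╶─┐ │
│↓│↱ ↓│     │   │ │
│ │ ╷ └─┬─╴ └───┘ │
│↓│↑│↳ ↓│         │
│ │ └─┐ └─────┬─┐ │
│↓│↑ ↰│↳ → → ↓│ │ │
│ └─┐ ├─────╴ │ │ │
│↓  │↑│↓ ← ← ↲│ │ │
│ ╶─┘ │ ┌───┬─┘ ╵ │
│↳ → ↑│↓│   │     │
│ ┌─┬─┘ │ ╶─┤ ┌───┤
│ │ │↓ ↲│   │ │   │
│ ╵ │ ┌─┴─┐ ╵ └─┐ │
│   │↓│↱ ↓│     │ │
├─╴ │ ╵ ╷ └─┬─╴ ╵ │
│   │↳ ↑│↳ B│     │
└───┴───┴───┴─────┘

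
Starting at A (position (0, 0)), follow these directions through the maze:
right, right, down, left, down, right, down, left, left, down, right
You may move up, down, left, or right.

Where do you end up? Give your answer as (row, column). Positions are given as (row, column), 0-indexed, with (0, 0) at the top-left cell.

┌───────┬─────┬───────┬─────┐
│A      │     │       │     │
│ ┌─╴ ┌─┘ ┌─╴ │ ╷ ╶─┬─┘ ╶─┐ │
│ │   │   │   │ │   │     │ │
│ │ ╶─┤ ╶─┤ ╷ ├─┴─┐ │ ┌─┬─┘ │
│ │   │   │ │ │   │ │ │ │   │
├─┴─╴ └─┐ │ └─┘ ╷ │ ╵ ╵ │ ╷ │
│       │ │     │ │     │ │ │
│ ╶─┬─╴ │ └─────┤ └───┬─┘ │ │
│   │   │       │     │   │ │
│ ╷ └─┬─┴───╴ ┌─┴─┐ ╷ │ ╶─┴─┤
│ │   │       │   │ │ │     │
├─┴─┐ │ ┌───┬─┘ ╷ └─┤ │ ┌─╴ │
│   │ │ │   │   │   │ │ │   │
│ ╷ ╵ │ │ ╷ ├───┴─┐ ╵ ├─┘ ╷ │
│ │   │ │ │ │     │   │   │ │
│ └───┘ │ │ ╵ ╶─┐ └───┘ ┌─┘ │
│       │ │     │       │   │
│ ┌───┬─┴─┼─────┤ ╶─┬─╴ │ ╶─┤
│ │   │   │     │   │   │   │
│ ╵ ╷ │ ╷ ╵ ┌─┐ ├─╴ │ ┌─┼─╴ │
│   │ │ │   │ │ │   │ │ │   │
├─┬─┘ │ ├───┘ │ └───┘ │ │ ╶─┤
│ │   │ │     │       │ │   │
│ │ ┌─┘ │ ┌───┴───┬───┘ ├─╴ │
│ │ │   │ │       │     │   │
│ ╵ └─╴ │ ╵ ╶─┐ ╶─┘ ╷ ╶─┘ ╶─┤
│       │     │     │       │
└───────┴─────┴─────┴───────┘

Following directions step by step:
Start: (0, 0)
  right: (0, 0) → (0, 1)
  right: (0, 1) → (0, 2)
  down: (0, 2) → (1, 2)
  left: (1, 2) → (1, 1)
  down: (1, 1) → (2, 1)
  right: (2, 1) → (2, 2)
  down: (2, 2) → (3, 2)
  left: (3, 2) → (3, 1)
  left: (3, 1) → (3, 0)
  down: (3, 0) → (4, 0)
  right: (4, 0) → (4, 1)
Final position: (4, 1)

Path taken:

┌───────┬─────┬───────┬─────┐
│A → ↓  │     │       │     │
│ ┌─╴ ┌─┘ ┌─╴ │ ╷ ╶─┬─┘ ╶─┐ │
│ │↓ ↲│   │   │ │   │     │ │
│ │ ╶─┤ ╶─┤ ╷ ├─┴─┐ │ ┌─┬─┘ │
│ │↳ ↓│   │ │ │   │ │ │ │   │
├─┴─╴ └─┐ │ └─┘ ╷ │ ╵ ╵ │ ╷ │
│↓ ← ↲  │ │     │ │     │ │ │
│ ╶─┬─╴ │ └─────┤ └───┬─┘ │ │
│↳ B│   │       │     │   │ │
│ ╷ └─┬─┴───╴ ┌─┴─┐ ╷ │ ╶─┴─┤
│ │   │       │   │ │ │     │
├─┴─┐ │ ┌───┬─┘ ╷ └─┤ │ ┌─╴ │
│   │ │ │   │   │   │ │ │   │
│ ╷ ╵ │ │ ╷ ├───┴─┐ ╵ ├─┘ ╷ │
│ │   │ │ │ │     │   │   │ │
│ └───┘ │ │ ╵ ╶─┐ └───┘ ┌─┘ │
│       │ │     │       │   │
│ ┌───┬─┴─┼─────┤ ╶─┬─╴ │ ╶─┤
│ │   │   │     │   │   │   │
│ ╵ ╷ │ ╷ ╵ ┌─┐ ├─╴ │ ┌─┼─╴ │
│   │ │ │   │ │ │   │ │ │   │
├─┬─┘ │ ├───┘ │ └───┘ │ │ ╶─┤
│ │   │ │     │       │ │   │
│ │ ┌─┘ │ ┌───┴───┬───┘ ├─╴ │
│ │ │   │ │       │     │   │
│ ╵ └─╴ │ ╵ ╶─┐ ╶─┘ ╷ ╶─┘ ╶─┤
│       │     │     │       │
└───────┴─────┴─────┴───────┘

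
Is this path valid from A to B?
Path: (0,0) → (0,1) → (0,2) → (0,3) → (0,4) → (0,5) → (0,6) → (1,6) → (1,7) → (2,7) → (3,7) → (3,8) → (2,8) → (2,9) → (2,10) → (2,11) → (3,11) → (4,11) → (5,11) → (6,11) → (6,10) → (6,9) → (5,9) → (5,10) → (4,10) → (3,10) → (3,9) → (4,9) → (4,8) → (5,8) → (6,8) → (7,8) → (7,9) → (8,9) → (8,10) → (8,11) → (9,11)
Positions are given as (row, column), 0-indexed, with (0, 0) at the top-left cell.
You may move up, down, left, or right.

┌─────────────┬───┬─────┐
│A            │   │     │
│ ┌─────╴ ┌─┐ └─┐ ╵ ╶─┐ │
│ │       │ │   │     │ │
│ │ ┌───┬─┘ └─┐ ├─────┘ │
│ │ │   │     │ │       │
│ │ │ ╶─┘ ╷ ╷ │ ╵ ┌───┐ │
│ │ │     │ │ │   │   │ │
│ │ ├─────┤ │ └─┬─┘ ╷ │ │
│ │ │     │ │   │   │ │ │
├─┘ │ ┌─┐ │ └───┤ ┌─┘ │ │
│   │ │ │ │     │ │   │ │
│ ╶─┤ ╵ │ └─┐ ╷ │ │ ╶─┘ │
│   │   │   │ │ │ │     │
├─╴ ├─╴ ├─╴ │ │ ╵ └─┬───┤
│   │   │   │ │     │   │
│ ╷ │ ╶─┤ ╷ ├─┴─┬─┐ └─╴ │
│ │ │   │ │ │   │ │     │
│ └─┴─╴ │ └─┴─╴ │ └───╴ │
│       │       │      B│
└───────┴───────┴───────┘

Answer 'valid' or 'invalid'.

Checking path validity:
Result: All consecutive moves are passable.

valid

Correct solution:

┌─────────────┬───┬─────┐
│A → → → → → ↓│   │     │
│ ┌─────╴ ┌─┐ └─┐ ╵ ╶─┐ │
│ │       │ │↳ ↓│     │ │
│ │ ┌───┬─┘ └─┐ ├─────┘ │
│ │ │   │     │↓│↱ → → ↓│
│ │ │ ╶─┘ ╷ ╷ │ ╵ ┌───┐ │
│ │ │     │ │ │↳ ↑│↓ ↰│↓│
│ │ ├─────┤ │ └─┬─┘ ╷ │ │
│ │ │     │ │   │↓ ↲│↑│↓│
├─┘ │ ┌─┐ │ └───┤ ┌─┘ │ │
│   │ │ │ │     │↓│↱ ↑│↓│
│ ╶─┤ ╵ │ └─┐ ╷ │ │ ╶─┘ │
│   │   │   │ │ │↓│↑ ← ↲│
├─╴ ├─╴ ├─╴ │ │ ╵ └─┬───┤
│   │   │   │ │  ↳ ↓│   │
│ ╷ │ ╶─┤ ╷ ├─┴─┬─┐ └─╴ │
│ │ │   │ │ │   │ │↳ → ↓│
│ └─┴─╴ │ └─┴─╴ │ └───╴ │
│       │       │      B│
└───────┴───────┴───────┘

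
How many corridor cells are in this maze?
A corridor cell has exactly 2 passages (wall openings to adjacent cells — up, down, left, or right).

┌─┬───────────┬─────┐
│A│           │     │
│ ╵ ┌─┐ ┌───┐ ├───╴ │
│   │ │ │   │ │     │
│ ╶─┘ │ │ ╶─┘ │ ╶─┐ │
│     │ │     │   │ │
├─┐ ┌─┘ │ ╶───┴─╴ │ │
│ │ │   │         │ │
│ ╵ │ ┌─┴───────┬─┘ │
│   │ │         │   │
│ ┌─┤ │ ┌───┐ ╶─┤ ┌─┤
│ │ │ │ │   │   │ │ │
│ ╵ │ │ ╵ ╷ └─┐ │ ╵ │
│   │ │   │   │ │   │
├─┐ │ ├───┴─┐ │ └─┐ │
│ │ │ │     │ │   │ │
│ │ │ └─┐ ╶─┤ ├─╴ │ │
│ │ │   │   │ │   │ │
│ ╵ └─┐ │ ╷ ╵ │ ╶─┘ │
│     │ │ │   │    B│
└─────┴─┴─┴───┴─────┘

Counting cells with exactly 2 passages:
Total corridor cells: 74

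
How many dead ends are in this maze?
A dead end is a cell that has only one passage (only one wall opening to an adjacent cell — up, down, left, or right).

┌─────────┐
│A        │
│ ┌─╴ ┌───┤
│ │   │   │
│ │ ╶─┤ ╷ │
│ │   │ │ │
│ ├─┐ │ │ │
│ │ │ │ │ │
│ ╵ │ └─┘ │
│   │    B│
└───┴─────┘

Checking each cell for number of passages:

Dead ends found at positions:
  (0, 4)
  (3, 1)
  (3, 3)
Total dead ends: 3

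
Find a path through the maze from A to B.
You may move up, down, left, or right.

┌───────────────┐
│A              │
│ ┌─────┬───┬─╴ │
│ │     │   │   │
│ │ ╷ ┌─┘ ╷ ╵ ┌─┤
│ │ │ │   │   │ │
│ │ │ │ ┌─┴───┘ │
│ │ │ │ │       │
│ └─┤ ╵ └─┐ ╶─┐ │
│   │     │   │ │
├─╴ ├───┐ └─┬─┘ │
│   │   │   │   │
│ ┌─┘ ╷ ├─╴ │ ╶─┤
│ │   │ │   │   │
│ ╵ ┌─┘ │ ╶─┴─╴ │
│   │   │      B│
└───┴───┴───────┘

Finding the shortest path through the maze:
Path length: 26 steps
Directions: right → right → right → right → right → right → right → down → left → down → left → up → left → down → left → down → down → right → down → right → down → left → down → right → right → right

Solution:

┌───────────────┐
│A → → → → → → ↓│
│ ┌─────┬───┬─╴ │
│ │     │↓ ↰│↓ ↲│
│ │ ╷ ┌─┘ ╷ ╵ ┌─┤
│ │ │ │↓ ↲│↑ ↲│ │
│ │ │ │ ┌─┴───┘ │
│ │ │ │↓│       │
│ └─┤ ╵ └─┐ ╶─┐ │
│   │  ↳ ↓│   │ │
├─╴ ├───┐ └─┬─┘ │
│   │   │↳ ↓│   │
│ ┌─┘ ╷ ├─╴ │ ╶─┤
│ │   │ │↓ ↲│   │
│ ╵ ┌─┘ │ ╶─┴─╴ │
│   │   │↳ → → B│
└───┴───┴───────┘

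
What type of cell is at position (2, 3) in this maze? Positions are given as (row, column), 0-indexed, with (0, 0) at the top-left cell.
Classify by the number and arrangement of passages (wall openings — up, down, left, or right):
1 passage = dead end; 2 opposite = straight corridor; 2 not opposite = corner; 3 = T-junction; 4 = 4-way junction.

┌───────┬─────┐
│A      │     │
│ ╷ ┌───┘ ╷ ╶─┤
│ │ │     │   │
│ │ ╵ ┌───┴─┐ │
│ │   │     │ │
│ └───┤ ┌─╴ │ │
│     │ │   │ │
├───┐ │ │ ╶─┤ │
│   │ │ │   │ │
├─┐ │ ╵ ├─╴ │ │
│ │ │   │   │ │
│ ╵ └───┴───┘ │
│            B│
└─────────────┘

Checking cell at (2, 3):
Number of passages: 2
Cell type: corner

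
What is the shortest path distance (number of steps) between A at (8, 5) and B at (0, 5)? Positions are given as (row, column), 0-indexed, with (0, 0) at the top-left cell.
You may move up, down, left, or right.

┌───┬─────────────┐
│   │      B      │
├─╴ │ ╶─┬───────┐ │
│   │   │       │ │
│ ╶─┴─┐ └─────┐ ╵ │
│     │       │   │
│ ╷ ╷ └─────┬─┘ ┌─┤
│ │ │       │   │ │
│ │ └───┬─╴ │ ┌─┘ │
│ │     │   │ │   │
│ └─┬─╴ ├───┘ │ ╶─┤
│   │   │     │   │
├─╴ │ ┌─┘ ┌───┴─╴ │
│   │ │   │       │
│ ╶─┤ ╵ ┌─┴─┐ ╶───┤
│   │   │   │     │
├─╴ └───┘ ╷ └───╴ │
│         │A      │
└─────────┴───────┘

Finding path from (8, 5) to (0, 5):
Path: (8,5) → (7,5) → (7,4) → (8,4) → (8,3) → (8,2) → (8,1) → (7,1) → (7,0) → (6,0) → (6,1) → (5,1) → (5,0) → (4,0) → (3,0) → (2,0) → (2,1) → (3,1) → (4,1) → (4,2) → (4,3) → (5,3) → (5,2) → (6,2) → (7,2) → (7,3) → (6,3) → (6,4) → (5,4) → (5,5) → (5,6) → (4,6) → (3,6) → (3,7) → (2,7) → (2,8) → (1,8) → (0,8) → (0,7) → (0,6) → (0,5)
Distance: 40 steps

Solution:

┌───┬─────────────┐
│   │      B ← ← ↰│
├─╴ │ ╶─┬───────┐ │
│   │   │       │↑│
│ ╶─┴─┐ └─────┐ ╵ │
│↱ ↓  │       │↱ ↑│
│ ╷ ╷ └─────┬─┘ ┌─┤
│↑│↓│       │↱ ↑│ │
│ │ └───┬─╴ │ ┌─┘ │
│↑│↳ → ↓│   │↑│   │
│ └─┬─╴ ├───┘ │ ╶─┤
│↑ ↰│↓ ↲│↱ → ↑│   │
├─╴ │ ┌─┘ ┌───┴─╴ │
│↱ ↑│↓│↱ ↑│       │
│ ╶─┤ ╵ ┌─┴─┐ ╶───┤
│↑ ↰│↳ ↑│↓ ↰│     │
├─╴ └───┘ ╷ └───╴ │
│  ↑ ← ← ↲│A      │
└─────────┴───────┘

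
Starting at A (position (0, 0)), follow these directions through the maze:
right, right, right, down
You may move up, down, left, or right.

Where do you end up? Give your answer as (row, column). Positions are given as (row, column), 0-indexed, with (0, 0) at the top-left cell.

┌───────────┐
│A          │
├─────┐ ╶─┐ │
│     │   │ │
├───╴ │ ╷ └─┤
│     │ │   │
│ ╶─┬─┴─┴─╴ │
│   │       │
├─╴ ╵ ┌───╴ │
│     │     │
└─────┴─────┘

Following directions step by step:
Start: (0, 0)
  right: (0, 0) → (0, 1)
  right: (0, 1) → (0, 2)
  right: (0, 2) → (0, 3)
  down: (0, 3) → (1, 3)
Final position: (1, 3)

Path taken:

┌───────────┐
│A → → ↓    │
├─────┐ ╶─┐ │
│     │B  │ │
├───╴ │ ╷ └─┤
│     │ │   │
│ ╶─┬─┴─┴─╴ │
│   │       │
├─╴ ╵ ┌───╴ │
│     │     │
└─────┴─────┘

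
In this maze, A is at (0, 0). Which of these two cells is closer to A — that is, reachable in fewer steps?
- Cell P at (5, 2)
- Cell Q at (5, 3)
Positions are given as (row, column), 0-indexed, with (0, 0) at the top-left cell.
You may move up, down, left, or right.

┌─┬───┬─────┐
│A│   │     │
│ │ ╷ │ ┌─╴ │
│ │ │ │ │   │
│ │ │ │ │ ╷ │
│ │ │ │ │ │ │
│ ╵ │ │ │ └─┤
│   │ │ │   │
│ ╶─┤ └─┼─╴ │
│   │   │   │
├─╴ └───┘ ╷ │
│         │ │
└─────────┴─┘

Shortest path A → P at (5, 2): 7 steps
Shortest path A → Q at (5, 3): 8 steps

P is closer (7 steps vs 8 steps).

Path to P:

┌─┬───┬─────┐
│A│   │     │
│ │ ╷ │ ┌─╴ │
│↓│ │ │ │   │
│ │ │ │ │ ╷ │
│↓│ │ │ │ │ │
│ ╵ │ │ │ └─┤
│↓  │ │ │   │
│ ╶─┤ └─┼─╴ │
│↳ ↓│   │   │
├─╴ └───┘ ╷ │
│  ↳ P    │ │
└─────────┴─┘

Path to Q:

┌─┬───┬─────┐
│A│   │     │
│ │ ╷ │ ┌─╴ │
│↓│ │ │ │   │
│ │ │ │ │ ╷ │
│↓│ │ │ │ │ │
│ ╵ │ │ │ └─┤
│↓  │ │ │   │
│ ╶─┤ └─┼─╴ │
│↳ ↓│   │   │
├─╴ └───┘ ╷ │
│  ↳ → Q  │ │
└─────────┴─┘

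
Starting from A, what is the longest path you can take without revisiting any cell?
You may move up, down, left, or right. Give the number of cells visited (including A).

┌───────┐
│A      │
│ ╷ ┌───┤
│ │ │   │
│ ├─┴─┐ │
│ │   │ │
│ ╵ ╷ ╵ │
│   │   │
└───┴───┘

Finding longest simple path using DFS:
Start: (0, 0)
Longest path visits 12 cells
Path: A → down → down → down → right → up → right → down → right → up → up → left

Solution:

┌───────┐
│A      │
│ ╷ ┌───┤
│↓│ │B ↰│
│ ├─┴─┐ │
│↓│↱ ↓│↑│
│ ╵ ╷ ╵ │
│↳ ↑│↳ ↑│
└───┴───┘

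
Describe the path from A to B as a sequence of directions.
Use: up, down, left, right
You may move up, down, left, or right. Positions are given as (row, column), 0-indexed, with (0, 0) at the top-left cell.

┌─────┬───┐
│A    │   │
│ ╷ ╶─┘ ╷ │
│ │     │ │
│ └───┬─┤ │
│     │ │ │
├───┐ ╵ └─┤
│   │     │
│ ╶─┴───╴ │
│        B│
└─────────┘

Finding the path and converting it to directions:
Path through cells: (0,0) → (1,0) → (2,0) → (2,1) → (2,2) → (3,2) → (3,3) → (3,4) → (4,4)
Directions: down, down, right, right, down, right, right, down

Solution:

┌─────┬───┐
│A    │   │
│ ╷ ╶─┘ ╷ │
│↓│     │ │
│ └───┬─┤ │
│↳ → ↓│ │ │
├───┐ ╵ └─┤
│   │↳ → ↓│
│ ╶─┴───╴ │
│        B│
└─────────┘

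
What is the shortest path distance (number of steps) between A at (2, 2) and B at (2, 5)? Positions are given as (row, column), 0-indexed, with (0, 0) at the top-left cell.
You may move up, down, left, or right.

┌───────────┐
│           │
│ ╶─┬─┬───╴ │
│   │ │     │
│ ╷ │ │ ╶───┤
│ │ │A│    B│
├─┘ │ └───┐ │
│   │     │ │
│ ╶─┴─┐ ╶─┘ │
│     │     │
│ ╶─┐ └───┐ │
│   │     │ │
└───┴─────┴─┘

Finding path from (2, 2) to (2, 5):
Path: (2,2) → (3,2) → (3,3) → (4,3) → (4,4) → (4,5) → (3,5) → (2,5)
Distance: 7 steps

Solution:

┌───────────┐
│           │
│ ╶─┬─┬───╴ │
│   │ │     │
│ ╷ │ │ ╶───┤
│ │ │A│    B│
├─┘ │ └───┐ │
│   │↳ ↓  │↑│
│ ╶─┴─┐ ╶─┘ │
│     │↳ → ↑│
│ ╶─┐ └───┐ │
│   │     │ │
└───┴─────┴─┘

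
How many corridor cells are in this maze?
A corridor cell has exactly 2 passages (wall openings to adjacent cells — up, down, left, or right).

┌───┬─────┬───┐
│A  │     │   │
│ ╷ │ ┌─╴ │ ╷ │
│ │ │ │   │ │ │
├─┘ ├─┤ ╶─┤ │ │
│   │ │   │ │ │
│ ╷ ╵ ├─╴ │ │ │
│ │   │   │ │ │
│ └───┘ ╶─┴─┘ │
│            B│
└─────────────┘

Counting cells with exactly 2 passages:
Total corridor cells: 29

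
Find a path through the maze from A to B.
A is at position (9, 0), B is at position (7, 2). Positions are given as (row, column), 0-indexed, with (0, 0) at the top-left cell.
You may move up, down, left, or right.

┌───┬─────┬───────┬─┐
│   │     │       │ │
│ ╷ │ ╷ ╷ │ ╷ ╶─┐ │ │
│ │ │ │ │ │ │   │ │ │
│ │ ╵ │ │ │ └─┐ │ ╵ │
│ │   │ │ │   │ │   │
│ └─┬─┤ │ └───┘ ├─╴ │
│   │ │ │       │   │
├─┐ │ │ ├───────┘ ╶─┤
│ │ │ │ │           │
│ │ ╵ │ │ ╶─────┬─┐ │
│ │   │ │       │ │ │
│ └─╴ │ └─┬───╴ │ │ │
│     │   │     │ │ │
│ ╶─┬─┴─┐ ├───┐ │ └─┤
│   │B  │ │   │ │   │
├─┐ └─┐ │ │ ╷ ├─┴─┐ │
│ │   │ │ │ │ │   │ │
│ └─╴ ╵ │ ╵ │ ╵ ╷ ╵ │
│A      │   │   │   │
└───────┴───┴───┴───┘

Finding the shortest path from (9, 0) to (7, 2):
Path length: 6 steps
Directions: right → right → right → up → up → left

Solution:

┌───┬─────┬───────┬─┐
│   │     │       │ │
│ ╷ │ ╷ ╷ │ ╷ ╶─┐ │ │
│ │ │ │ │ │ │   │ │ │
│ │ ╵ │ │ │ └─┐ │ ╵ │
│ │   │ │ │   │ │   │
│ └─┬─┤ │ └───┘ ├─╴ │
│   │ │ │       │   │
├─┐ │ │ ├───────┘ ╶─┤
│ │ │ │ │           │
│ │ ╵ │ │ ╶─────┬─┐ │
│ │   │ │       │ │ │
│ └─╴ │ └─┬───╴ │ │ │
│     │   │     │ │ │
│ ╶─┬─┴─┐ ├───┐ │ └─┤
│   │B ↰│ │   │ │   │
├─┐ └─┐ │ │ ╷ ├─┴─┐ │
│ │   │↑│ │ │ │   │ │
│ └─╴ ╵ │ ╵ │ ╵ ╷ ╵ │
│A → → ↑│   │   │   │
└───────┴───┴───┴───┘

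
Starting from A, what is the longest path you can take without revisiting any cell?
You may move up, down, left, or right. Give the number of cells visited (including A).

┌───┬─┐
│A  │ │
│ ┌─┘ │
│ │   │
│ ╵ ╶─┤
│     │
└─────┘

Finding longest simple path using DFS:
Start: (0, 0)
Longest path visits 7 cells
Path: A → down → down → right → up → right → up

Solution:

┌───┬─┐
│A  │B│
│ ┌─┘ │
│↓│↱ ↑│
│ ╵ ╶─┤
│↳ ↑  │
└─────┘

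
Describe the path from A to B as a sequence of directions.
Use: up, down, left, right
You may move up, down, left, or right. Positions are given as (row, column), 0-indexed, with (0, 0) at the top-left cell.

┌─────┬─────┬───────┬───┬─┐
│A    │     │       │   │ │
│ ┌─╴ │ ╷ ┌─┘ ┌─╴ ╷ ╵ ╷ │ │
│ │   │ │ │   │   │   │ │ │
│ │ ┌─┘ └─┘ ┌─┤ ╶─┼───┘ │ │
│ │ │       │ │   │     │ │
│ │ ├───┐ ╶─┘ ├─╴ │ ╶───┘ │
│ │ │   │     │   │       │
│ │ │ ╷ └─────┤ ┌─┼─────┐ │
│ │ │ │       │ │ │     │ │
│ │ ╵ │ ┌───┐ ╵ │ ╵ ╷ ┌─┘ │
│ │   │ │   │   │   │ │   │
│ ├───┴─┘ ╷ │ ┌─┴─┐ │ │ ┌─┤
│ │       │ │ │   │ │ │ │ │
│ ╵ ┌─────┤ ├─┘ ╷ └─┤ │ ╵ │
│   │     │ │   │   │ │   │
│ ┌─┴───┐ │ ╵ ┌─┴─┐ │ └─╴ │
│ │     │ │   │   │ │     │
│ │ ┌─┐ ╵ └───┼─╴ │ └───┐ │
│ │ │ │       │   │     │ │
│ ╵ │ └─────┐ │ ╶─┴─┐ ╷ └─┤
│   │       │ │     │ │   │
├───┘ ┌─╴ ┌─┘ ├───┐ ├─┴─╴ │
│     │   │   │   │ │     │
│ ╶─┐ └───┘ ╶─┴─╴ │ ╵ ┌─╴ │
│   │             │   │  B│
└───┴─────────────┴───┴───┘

Finding the path and converting it to directions:
Path through cells: (0,0) → (1,0) → (2,0) → (3,0) → (4,0) → (5,0) → (6,0) → (7,0) → (7,1) → (6,1) → (6,2) → (6,3) → (6,4) → (5,4) → (5,5) → (6,5) → (7,5) → (8,5) → (8,6) → (7,6) → (7,7) → (6,7) → (6,8) → (7,8) → (7,9) → (8,9) → (9,9) → (9,10) → (9,11) → (10,11) → (10,12) → (11,12) → (12,12)
Directions: down, down, down, down, down, down, down, right, up, right, right, right, up, right, down, down, down, right, up, right, up, right, down, right, down, down, right, right, down, right, down, down

Solution:

┌─────┬─────┬───────┬───┬─┐
│A    │     │       │   │ │
│ ┌─╴ │ ╷ ┌─┘ ┌─╴ ╷ ╵ ╷ │ │
│↓│   │ │ │   │   │   │ │ │
│ │ ┌─┘ └─┘ ┌─┤ ╶─┼───┘ │ │
│↓│ │       │ │   │     │ │
│ │ ├───┐ ╶─┘ ├─╴ │ ╶───┘ │
│↓│ │   │     │   │       │
│ │ │ ╷ └─────┤ ┌─┼─────┐ │
│↓│ │ │       │ │ │     │ │
│ │ ╵ │ ┌───┐ ╵ │ ╵ ╷ ┌─┘ │
│↓│   │ │↱ ↓│   │   │ │   │
│ ├───┴─┘ ╷ │ ┌─┴─┐ │ │ ┌─┤
│↓│↱ → → ↑│↓│ │↱ ↓│ │ │ │ │
│ ╵ ┌─────┤ ├─┘ ╷ └─┤ │ ╵ │
│↳ ↑│     │↓│↱ ↑│↳ ↓│ │   │
│ ┌─┴───┐ │ ╵ ┌─┴─┐ │ └─╴ │
│ │     │ │↳ ↑│   │↓│     │
│ │ ┌─┐ ╵ └───┼─╴ │ └───┐ │
│ │ │ │       │   │↳ → ↓│ │
│ ╵ │ └─────┐ │ ╶─┴─┐ ╷ └─┤
│   │       │ │     │ │↳ ↓│
├───┘ ┌─╴ ┌─┘ ├───┐ ├─┴─╴ │
│     │   │   │   │ │    ↓│
│ ╶─┐ └───┘ ╶─┴─╴ │ ╵ ┌─╴ │
│   │             │   │  B│
└───┴─────────────┴───┴───┘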